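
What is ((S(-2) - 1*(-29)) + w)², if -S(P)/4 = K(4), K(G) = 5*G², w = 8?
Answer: 80089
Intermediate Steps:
S(P) = -320 (S(P) = -20*4² = -20*16 = -4*80 = -320)
((S(-2) - 1*(-29)) + w)² = ((-320 - 1*(-29)) + 8)² = ((-320 + 29) + 8)² = (-291 + 8)² = (-283)² = 80089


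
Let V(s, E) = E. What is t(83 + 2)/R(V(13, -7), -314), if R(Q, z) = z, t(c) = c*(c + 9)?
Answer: -3995/157 ≈ -25.446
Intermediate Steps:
t(c) = c*(9 + c)
t(83 + 2)/R(V(13, -7), -314) = ((83 + 2)*(9 + (83 + 2)))/(-314) = (85*(9 + 85))*(-1/314) = (85*94)*(-1/314) = 7990*(-1/314) = -3995/157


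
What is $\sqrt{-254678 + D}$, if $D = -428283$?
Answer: $i \sqrt{682961} \approx 826.41 i$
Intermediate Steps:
$\sqrt{-254678 + D} = \sqrt{-254678 - 428283} = \sqrt{-682961} = i \sqrt{682961}$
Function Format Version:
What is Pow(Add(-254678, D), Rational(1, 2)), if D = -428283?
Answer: Mul(I, Pow(682961, Rational(1, 2))) ≈ Mul(826.41, I)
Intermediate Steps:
Pow(Add(-254678, D), Rational(1, 2)) = Pow(Add(-254678, -428283), Rational(1, 2)) = Pow(-682961, Rational(1, 2)) = Mul(I, Pow(682961, Rational(1, 2)))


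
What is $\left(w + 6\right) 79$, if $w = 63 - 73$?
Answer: $-316$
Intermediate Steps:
$w = -10$ ($w = 63 - 73 = -10$)
$\left(w + 6\right) 79 = \left(-10 + 6\right) 79 = \left(-4\right) 79 = -316$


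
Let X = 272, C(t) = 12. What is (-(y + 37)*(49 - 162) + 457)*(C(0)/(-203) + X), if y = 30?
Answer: 443177712/203 ≈ 2.1831e+6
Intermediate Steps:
(-(y + 37)*(49 - 162) + 457)*(C(0)/(-203) + X) = (-(30 + 37)*(49 - 162) + 457)*(12/(-203) + 272) = (-67*(-113) + 457)*(12*(-1/203) + 272) = (-1*(-7571) + 457)*(-12/203 + 272) = (7571 + 457)*(55204/203) = 8028*(55204/203) = 443177712/203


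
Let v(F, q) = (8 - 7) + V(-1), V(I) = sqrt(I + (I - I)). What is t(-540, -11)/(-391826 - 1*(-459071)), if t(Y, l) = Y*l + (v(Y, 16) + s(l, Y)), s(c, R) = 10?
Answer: 5951/67245 + I/67245 ≈ 0.088497 + 1.4871e-5*I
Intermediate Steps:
V(I) = sqrt(I) (V(I) = sqrt(I + 0) = sqrt(I))
v(F, q) = 1 + I (v(F, q) = (8 - 7) + sqrt(-1) = 1 + I)
t(Y, l) = 11 + I + Y*l (t(Y, l) = Y*l + ((1 + I) + 10) = Y*l + (11 + I) = 11 + I + Y*l)
t(-540, -11)/(-391826 - 1*(-459071)) = (11 + I - 540*(-11))/(-391826 - 1*(-459071)) = (11 + I + 5940)/(-391826 + 459071) = (5951 + I)/67245 = (5951 + I)*(1/67245) = 5951/67245 + I/67245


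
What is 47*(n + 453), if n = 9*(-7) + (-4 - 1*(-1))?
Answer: 18189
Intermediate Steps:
n = -66 (n = -63 + (-4 + 1) = -63 - 3 = -66)
47*(n + 453) = 47*(-66 + 453) = 47*387 = 18189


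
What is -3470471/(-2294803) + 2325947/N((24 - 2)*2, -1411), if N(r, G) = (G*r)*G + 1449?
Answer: 309357696992724/201029270446319 ≈ 1.5389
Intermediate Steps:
N(r, G) = 1449 + r*G² (N(r, G) = r*G² + 1449 = 1449 + r*G²)
-3470471/(-2294803) + 2325947/N((24 - 2)*2, -1411) = -3470471/(-2294803) + 2325947/(1449 + ((24 - 2)*2)*(-1411)²) = -3470471*(-1/2294803) + 2325947/(1449 + (22*2)*1990921) = 3470471/2294803 + 2325947/(1449 + 44*1990921) = 3470471/2294803 + 2325947/(1449 + 87600524) = 3470471/2294803 + 2325947/87601973 = 309357696992724/201029270446319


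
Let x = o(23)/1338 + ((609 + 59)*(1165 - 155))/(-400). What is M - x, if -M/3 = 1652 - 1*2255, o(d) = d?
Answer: 11693059/3345 ≈ 3495.7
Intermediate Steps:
M = 1809 (M = -3*(1652 - 1*2255) = -3*(1652 - 2255) = -3*(-603) = 1809)
x = -5641954/3345 (x = 23/1338 + ((609 + 59)*(1165 - 155))/(-400) = 23*(1/1338) + (668*1010)*(-1/400) = 23/1338 + 674680*(-1/400) = 23/1338 - 16867/10 = -5641954/3345 ≈ -1686.7)
M - x = 1809 - 1*(-5641954/3345) = 1809 + 5641954/3345 = 11693059/3345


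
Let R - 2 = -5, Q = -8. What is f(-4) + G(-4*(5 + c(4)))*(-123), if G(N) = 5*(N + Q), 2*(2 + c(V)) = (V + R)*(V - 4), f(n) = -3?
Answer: 12297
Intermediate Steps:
R = -3 (R = 2 - 5 = -3)
c(V) = -2 + (-4 + V)*(-3 + V)/2 (c(V) = -2 + ((V - 3)*(V - 4))/2 = -2 + ((-3 + V)*(-4 + V))/2 = -2 + ((-4 + V)*(-3 + V))/2 = -2 + (-4 + V)*(-3 + V)/2)
G(N) = -40 + 5*N (G(N) = 5*(N - 8) = 5*(-8 + N) = -40 + 5*N)
f(-4) + G(-4*(5 + c(4)))*(-123) = -3 + (-40 + 5*(-4*(5 + (4 + (1/2)*4**2 - 7/2*4))))*(-123) = -3 + (-40 + 5*(-4*(5 + (4 + (1/2)*16 - 14))))*(-123) = -3 + (-40 + 5*(-4*(5 + (4 + 8 - 14))))*(-123) = -3 + (-40 + 5*(-4*(5 - 2)))*(-123) = -3 + (-40 + 5*(-4*3))*(-123) = -3 + (-40 + 5*(-12))*(-123) = -3 + (-40 - 60)*(-123) = -3 - 100*(-123) = -3 + 12300 = 12297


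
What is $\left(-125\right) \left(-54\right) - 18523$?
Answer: $-11773$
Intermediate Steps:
$\left(-125\right) \left(-54\right) - 18523 = 6750 - 18523 = -11773$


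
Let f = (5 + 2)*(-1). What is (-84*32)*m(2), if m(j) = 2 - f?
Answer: -24192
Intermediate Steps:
f = -7 (f = 7*(-1) = -7)
m(j) = 9 (m(j) = 2 - 1*(-7) = 2 + 7 = 9)
(-84*32)*m(2) = -84*32*9 = -2688*9 = -24192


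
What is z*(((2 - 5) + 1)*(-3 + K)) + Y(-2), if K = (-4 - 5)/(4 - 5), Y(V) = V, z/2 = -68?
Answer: 1630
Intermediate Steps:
z = -136 (z = 2*(-68) = -136)
K = 9 (K = -9/(-1) = -9*(-1) = 9)
z*(((2 - 5) + 1)*(-3 + K)) + Y(-2) = -136*((2 - 5) + 1)*(-3 + 9) - 2 = -136*(-3 + 1)*6 - 2 = -(-272)*6 - 2 = -136*(-12) - 2 = 1632 - 2 = 1630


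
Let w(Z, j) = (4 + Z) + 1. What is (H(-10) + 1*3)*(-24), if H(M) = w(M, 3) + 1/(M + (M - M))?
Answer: 252/5 ≈ 50.400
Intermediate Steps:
w(Z, j) = 5 + Z
H(M) = 5 + M + 1/M (H(M) = (5 + M) + 1/(M + (M - M)) = (5 + M) + 1/(M + 0) = (5 + M) + 1/M = 5 + M + 1/M)
(H(-10) + 1*3)*(-24) = ((5 - 10 + 1/(-10)) + 1*3)*(-24) = ((5 - 10 - 1/10) + 3)*(-24) = (-51/10 + 3)*(-24) = -21/10*(-24) = 252/5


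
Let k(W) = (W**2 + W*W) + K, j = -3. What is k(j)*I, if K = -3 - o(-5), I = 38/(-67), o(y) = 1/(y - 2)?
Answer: -4028/469 ≈ -8.5885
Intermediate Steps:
o(y) = 1/(-2 + y)
I = -38/67 (I = 38*(-1/67) = -38/67 ≈ -0.56716)
K = -20/7 (K = -3 - 1/(-2 - 5) = -3 - 1/(-7) = -3 - 1*(-1/7) = -3 + 1/7 = -20/7 ≈ -2.8571)
k(W) = -20/7 + 2*W**2 (k(W) = (W**2 + W*W) - 20/7 = (W**2 + W**2) - 20/7 = 2*W**2 - 20/7 = -20/7 + 2*W**2)
k(j)*I = (-20/7 + 2*(-3)**2)*(-38/67) = (-20/7 + 2*9)*(-38/67) = (-20/7 + 18)*(-38/67) = (106/7)*(-38/67) = -4028/469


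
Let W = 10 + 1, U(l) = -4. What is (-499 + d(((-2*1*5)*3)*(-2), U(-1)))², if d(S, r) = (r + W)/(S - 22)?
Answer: 359292025/1444 ≈ 2.4882e+5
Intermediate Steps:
W = 11
d(S, r) = (11 + r)/(-22 + S) (d(S, r) = (r + 11)/(S - 22) = (11 + r)/(-22 + S))
(-499 + d(((-2*1*5)*3)*(-2), U(-1)))² = (-499 + (11 - 4)/(-22 + ((-2*1*5)*3)*(-2)))² = (-499 + 7/(-22 + (-2*5*3)*(-2)))² = (-499 + 7/(-22 - 10*3*(-2)))² = (-499 + 7/(-22 - 30*(-2)))² = (-499 + 7/(-22 + 60))² = (-499 + 7/38)² = (-18955/38)² = 359292025/1444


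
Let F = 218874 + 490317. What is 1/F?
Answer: 1/709191 ≈ 1.4101e-6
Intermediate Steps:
F = 709191
1/F = 1/709191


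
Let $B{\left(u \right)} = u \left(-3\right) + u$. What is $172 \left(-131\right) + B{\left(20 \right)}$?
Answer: $-22572$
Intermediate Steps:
$B{\left(u \right)} = - 2 u$ ($B{\left(u \right)} = - 3 u + u = - 2 u$)
$172 \left(-131\right) + B{\left(20 \right)} = 172 \left(-131\right) - 40 = -22532 - 40 = -22572$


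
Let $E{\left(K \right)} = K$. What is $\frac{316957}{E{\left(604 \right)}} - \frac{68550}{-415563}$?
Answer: $\frac{43919001997}{83666684} \approx 524.93$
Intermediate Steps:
$\frac{316957}{E{\left(604 \right)}} - \frac{68550}{-415563} = \frac{316957}{604} - \frac{68550}{-415563} = 316957 \cdot \frac{1}{604} - - \frac{22850}{138521} = \frac{316957}{604} + \frac{22850}{138521} = \frac{43919001997}{83666684}$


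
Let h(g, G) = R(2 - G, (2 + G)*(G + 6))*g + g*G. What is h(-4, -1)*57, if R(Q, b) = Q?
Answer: -456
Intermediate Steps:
h(g, G) = G*g + g*(2 - G) (h(g, G) = (2 - G)*g + g*G = g*(2 - G) + G*g = G*g + g*(2 - G))
h(-4, -1)*57 = (2*(-4))*57 = -8*57 = -456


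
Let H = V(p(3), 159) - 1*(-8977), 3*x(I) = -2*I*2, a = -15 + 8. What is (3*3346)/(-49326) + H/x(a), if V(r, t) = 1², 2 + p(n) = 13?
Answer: 110688785/115094 ≈ 961.72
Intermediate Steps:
p(n) = 11 (p(n) = -2 + 13 = 11)
a = -7
V(r, t) = 1
x(I) = -4*I/3 (x(I) = (-2*I*2)/3 = (-4*I)/3 = -4*I/3)
H = 8978 (H = 1 - 1*(-8977) = 1 + 8977 = 8978)
(3*3346)/(-49326) + H/x(a) = (3*3346)/(-49326) + 8978/((-4/3*(-7))) = 10038*(-1/49326) + 8978/(28/3) = -1673/8221 + 8978*(3/28) = -1673/8221 + 13467/14 = 110688785/115094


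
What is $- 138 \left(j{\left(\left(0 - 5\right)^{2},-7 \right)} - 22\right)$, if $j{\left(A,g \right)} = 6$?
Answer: $2208$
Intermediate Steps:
$- 138 \left(j{\left(\left(0 - 5\right)^{2},-7 \right)} - 22\right) = - 138 \left(6 - 22\right) = \left(-138\right) \left(-16\right) = 2208$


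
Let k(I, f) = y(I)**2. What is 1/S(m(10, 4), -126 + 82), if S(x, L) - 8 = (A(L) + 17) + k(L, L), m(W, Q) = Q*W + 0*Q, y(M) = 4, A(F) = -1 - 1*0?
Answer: 1/40 ≈ 0.025000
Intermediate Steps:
A(F) = -1 (A(F) = -1 + 0 = -1)
m(W, Q) = Q*W (m(W, Q) = Q*W + 0 = Q*W)
k(I, f) = 16 (k(I, f) = 4**2 = 16)
S(x, L) = 40 (S(x, L) = 8 + ((-1 + 17) + 16) = 8 + (16 + 16) = 8 + 32 = 40)
1/S(m(10, 4), -126 + 82) = 1/40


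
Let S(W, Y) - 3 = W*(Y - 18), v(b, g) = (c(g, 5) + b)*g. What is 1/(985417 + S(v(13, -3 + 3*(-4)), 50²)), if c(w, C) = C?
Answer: 1/315280 ≈ 3.1718e-6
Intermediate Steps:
v(b, g) = g*(5 + b) (v(b, g) = (5 + b)*g = g*(5 + b))
S(W, Y) = 3 + W*(-18 + Y) (S(W, Y) = 3 + W*(Y - 18) = 3 + W*(-18 + Y))
1/(985417 + S(v(13, -3 + 3*(-4)), 50²)) = 1/(985417 + (3 - 18*(-3 + 3*(-4))*(5 + 13) + ((-3 + 3*(-4))*(5 + 13))*50²)) = 1/(985417 + (3 - 18*(-3 - 12)*18 + ((-3 - 12)*18)*2500)) = 1/(985417 + (3 - (-270)*18 - 15*18*2500)) = 1/(985417 + (3 - 18*(-270) - 270*2500)) = 1/(985417 + (3 + 4860 - 675000)) = 1/(985417 - 670137) = 1/315280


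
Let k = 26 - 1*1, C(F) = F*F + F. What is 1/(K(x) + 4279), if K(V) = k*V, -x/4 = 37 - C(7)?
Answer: 1/6179 ≈ 0.00016184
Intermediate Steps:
C(F) = F + F² (C(F) = F² + F = F + F²)
k = 25 (k = 26 - 1 = 25)
x = 76 (x = -4*(37 - 7*(1 + 7)) = -4*(37 - 7*8) = -4*(37 - 1*56) = -4*(37 - 56) = -4*(-19) = 76)
K(V) = 25*V
1/(K(x) + 4279) = 1/(25*76 + 4279) = 1/(1900 + 4279) = 1/6179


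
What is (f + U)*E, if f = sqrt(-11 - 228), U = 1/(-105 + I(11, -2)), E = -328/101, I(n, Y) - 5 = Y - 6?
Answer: 82/2727 - 328*I*sqrt(239)/101 ≈ 0.03007 - 50.206*I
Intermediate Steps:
I(n, Y) = -1 + Y (I(n, Y) = 5 + (Y - 6) = 5 + (-6 + Y) = -1 + Y)
E = -328/101 (E = -328*1/101 = -328/101 ≈ -3.2475)
U = -1/108 (U = 1/(-105 + (-1 - 2)) = 1/(-105 - 3) = 1/(-108) = -1/108 ≈ -0.0092593)
f = I*sqrt(239) (f = sqrt(-239) = I*sqrt(239) ≈ 15.46*I)
(f + U)*E = (I*sqrt(239) - 1/108)*(-328/101) = (-1/108 + I*sqrt(239))*(-328/101) = 82/2727 - 328*I*sqrt(239)/101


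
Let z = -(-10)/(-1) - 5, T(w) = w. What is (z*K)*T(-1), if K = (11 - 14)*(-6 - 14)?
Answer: 900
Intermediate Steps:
z = -15 (z = -(-10)*(-1) - 5 = -5*2 - 5 = -10 - 5 = -15)
K = 60 (K = -3*(-20) = 60)
(z*K)*T(-1) = -15*60*(-1) = -900*(-1) = 900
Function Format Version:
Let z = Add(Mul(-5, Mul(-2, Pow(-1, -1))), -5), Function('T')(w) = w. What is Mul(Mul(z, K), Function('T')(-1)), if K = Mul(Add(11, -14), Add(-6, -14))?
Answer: 900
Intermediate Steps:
z = -15 (z = Add(Mul(-5, Mul(-2, -1)), -5) = Add(Mul(-5, 2), -5) = Add(-10, -5) = -15)
K = 60 (K = Mul(-3, -20) = 60)
Mul(Mul(z, K), Function('T')(-1)) = Mul(Mul(-15, 60), -1) = Mul(-900, -1) = 900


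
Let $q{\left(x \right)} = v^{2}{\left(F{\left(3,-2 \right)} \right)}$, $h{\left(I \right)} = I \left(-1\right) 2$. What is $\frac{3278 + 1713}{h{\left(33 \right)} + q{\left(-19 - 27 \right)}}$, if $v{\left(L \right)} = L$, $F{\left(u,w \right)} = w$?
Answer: $- \frac{161}{2} \approx -80.5$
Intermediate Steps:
$h{\left(I \right)} = - 2 I$ ($h{\left(I \right)} = - I 2 = - 2 I$)
$q{\left(x \right)} = 4$ ($q{\left(x \right)} = \left(-2\right)^{2} = 4$)
$\frac{3278 + 1713}{h{\left(33 \right)} + q{\left(-19 - 27 \right)}} = \frac{3278 + 1713}{\left(-2\right) 33 + 4} = \frac{4991}{-66 + 4} = \frac{4991}{-62} = 4991 \left(- \frac{1}{62}\right) = - \frac{161}{2}$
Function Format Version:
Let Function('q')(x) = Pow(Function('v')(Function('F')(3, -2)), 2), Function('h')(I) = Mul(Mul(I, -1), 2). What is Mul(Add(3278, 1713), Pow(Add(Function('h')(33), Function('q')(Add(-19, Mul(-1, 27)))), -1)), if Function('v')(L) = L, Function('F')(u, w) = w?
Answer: Rational(-161, 2) ≈ -80.500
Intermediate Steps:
Function('h')(I) = Mul(-2, I) (Function('h')(I) = Mul(Mul(-1, I), 2) = Mul(-2, I))
Function('q')(x) = 4 (Function('q')(x) = Pow(-2, 2) = 4)
Mul(Add(3278, 1713), Pow(Add(Function('h')(33), Function('q')(Add(-19, Mul(-1, 27)))), -1)) = Mul(Add(3278, 1713), Pow(Add(Mul(-2, 33), 4), -1)) = Mul(4991, Pow(Add(-66, 4), -1)) = Mul(4991, Pow(-62, -1)) = Mul(4991, Rational(-1, 62)) = Rational(-161, 2)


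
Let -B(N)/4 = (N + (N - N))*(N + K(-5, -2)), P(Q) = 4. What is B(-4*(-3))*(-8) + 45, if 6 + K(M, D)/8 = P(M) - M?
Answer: 13869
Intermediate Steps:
K(M, D) = -16 - 8*M (K(M, D) = -48 + 8*(4 - M) = -48 + (32 - 8*M) = -16 - 8*M)
B(N) = -4*N*(24 + N) (B(N) = -4*(N + (N - N))*(N + (-16 - 8*(-5))) = -4*(N + 0)*(N + (-16 + 40)) = -4*N*(N + 24) = -4*N*(24 + N))
B(-4*(-3))*(-8) + 45 = -4*(-4*(-3))*(24 - 4*(-3))*(-8) + 45 = -4*12*(24 + 12)*(-8) + 45 = -4*12*36*(-8) + 45 = -1728*(-8) + 45 = 13824 + 45 = 13869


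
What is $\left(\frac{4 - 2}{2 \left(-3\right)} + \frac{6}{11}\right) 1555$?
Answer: $\frac{10885}{33} \approx 329.85$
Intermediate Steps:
$\left(\frac{4 - 2}{2 \left(-3\right)} + \frac{6}{11}\right) 1555 = \left(\frac{2}{-6} + 6 \cdot \frac{1}{11}\right) 1555 = \left(2 \left(- \frac{1}{6}\right) + \frac{6}{11}\right) 1555 = \left(- \frac{1}{3} + \frac{6}{11}\right) 1555 = \frac{7}{33} \cdot 1555 = \frac{10885}{33}$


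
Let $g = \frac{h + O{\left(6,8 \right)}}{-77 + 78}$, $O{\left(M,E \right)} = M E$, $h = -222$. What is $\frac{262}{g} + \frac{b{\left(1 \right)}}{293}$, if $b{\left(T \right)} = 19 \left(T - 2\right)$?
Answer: $- \frac{40036}{25491} \approx -1.5706$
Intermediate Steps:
$b{\left(T \right)} = -38 + 19 T$ ($b{\left(T \right)} = 19 \left(-2 + T\right) = -38 + 19 T$)
$O{\left(M,E \right)} = E M$
$g = -174$ ($g = \frac{-222 + 8 \cdot 6}{-77 + 78} = \frac{-222 + 48}{1} = \left(-174\right) 1 = -174$)
$\frac{262}{g} + \frac{b{\left(1 \right)}}{293} = \frac{262}{-174} + \frac{-38 + 19 \cdot 1}{293} = 262 \left(- \frac{1}{174}\right) + \left(-38 + 19\right) \frac{1}{293} = - \frac{131}{87} - \frac{19}{293} = - \frac{40036}{25491}$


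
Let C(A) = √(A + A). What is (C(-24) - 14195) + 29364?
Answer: 15169 + 4*I*√3 ≈ 15169.0 + 6.9282*I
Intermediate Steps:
C(A) = √2*√A (C(A) = √(2*A) = √2*√A)
(C(-24) - 14195) + 29364 = (√2*√(-24) - 14195) + 29364 = (√2*(2*I*√6) - 14195) + 29364 = (4*I*√3 - 14195) + 29364 = (-14195 + 4*I*√3) + 29364 = 15169 + 4*I*√3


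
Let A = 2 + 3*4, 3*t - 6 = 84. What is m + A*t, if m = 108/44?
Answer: 4647/11 ≈ 422.45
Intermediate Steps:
t = 30 (t = 2 + (1/3)*84 = 2 + 28 = 30)
m = 27/11 (m = 108*(1/44) = 27/11 ≈ 2.4545)
A = 14 (A = 2 + 12 = 14)
m + A*t = 27/11 + 14*30 = 27/11 + 420 = 4647/11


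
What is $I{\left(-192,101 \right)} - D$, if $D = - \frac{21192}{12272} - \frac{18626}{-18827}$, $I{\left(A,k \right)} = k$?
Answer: $\frac{43854371}{431054} \approx 101.74$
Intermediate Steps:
$D = - \frac{317917}{431054}$ ($D = \left(-21192\right) \frac{1}{12272} - - \frac{278}{281} = - \frac{2649}{1534} + \frac{278}{281} = - \frac{317917}{431054} \approx -0.73753$)
$I{\left(-192,101 \right)} - D = 101 - - \frac{317917}{431054} = 101 + \frac{317917}{431054} = \frac{43854371}{431054}$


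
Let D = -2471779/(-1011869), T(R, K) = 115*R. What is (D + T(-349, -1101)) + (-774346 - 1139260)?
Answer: -1976927480150/1011869 ≈ -1.9537e+6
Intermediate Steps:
D = 2471779/1011869 (D = -2471779*(-1/1011869) = 2471779/1011869 ≈ 2.4428)
(D + T(-349, -1101)) + (-774346 - 1139260) = (2471779/1011869 + 115*(-349)) + (-774346 - 1139260) = (2471779/1011869 - 40135) - 1913606 = -40608890536/1011869 - 1913606 = -1976927480150/1011869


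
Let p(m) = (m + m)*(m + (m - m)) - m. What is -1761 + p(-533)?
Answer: 566950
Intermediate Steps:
p(m) = -m + 2*m**2 (p(m) = (2*m)*(m + 0) - m = (2*m)*m - m = 2*m**2 - m = -m + 2*m**2)
-1761 + p(-533) = -1761 - 533*(-1 + 2*(-533)) = -1761 - 533*(-1 - 1066) = -1761 - 533*(-1067) = -1761 + 568711 = 566950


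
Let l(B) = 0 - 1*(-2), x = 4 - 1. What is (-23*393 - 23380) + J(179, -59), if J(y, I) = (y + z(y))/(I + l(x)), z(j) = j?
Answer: -1848241/57 ≈ -32425.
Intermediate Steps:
x = 3
l(B) = 2 (l(B) = 0 + 2 = 2)
J(y, I) = 2*y/(2 + I) (J(y, I) = (y + y)/(I + 2) = (2*y)/(2 + I) = 2*y/(2 + I))
(-23*393 - 23380) + J(179, -59) = (-23*393 - 23380) + 2*179/(2 - 59) = (-9039 - 23380) + 2*179/(-57) = -32419 + 2*179*(-1/57) = -32419 - 358/57 = -1848241/57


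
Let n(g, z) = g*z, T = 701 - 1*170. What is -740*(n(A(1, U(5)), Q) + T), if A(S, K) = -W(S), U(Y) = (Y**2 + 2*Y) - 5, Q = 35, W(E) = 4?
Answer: -289340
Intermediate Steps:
U(Y) = -5 + Y**2 + 2*Y
A(S, K) = -4 (A(S, K) = -1*4 = -4)
T = 531 (T = 701 - 170 = 531)
-740*(n(A(1, U(5)), Q) + T) = -740*(-4*35 + 531) = -740*(-140 + 531) = -740*391 = -289340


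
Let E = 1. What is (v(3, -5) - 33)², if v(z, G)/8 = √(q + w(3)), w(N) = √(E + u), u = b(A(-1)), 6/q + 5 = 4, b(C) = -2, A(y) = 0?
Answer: (33 - 8*√(-6 + I))² ≈ 597.59 - 1233.8*I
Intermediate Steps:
q = -6 (q = 6/(-5 + 4) = 6/(-1) = 6*(-1) = -6)
u = -2
w(N) = I (w(N) = √(1 - 2) = √(-1) = I)
v(z, G) = 8*√(-6 + I)
(v(3, -5) - 33)² = (8*√(-6 + I) - 33)² = (-33 + 8*√(-6 + I))²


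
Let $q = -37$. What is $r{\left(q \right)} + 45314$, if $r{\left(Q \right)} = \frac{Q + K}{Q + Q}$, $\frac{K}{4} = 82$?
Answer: $\frac{3352945}{74} \approx 45310.0$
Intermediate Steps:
$K = 328$ ($K = 4 \cdot 82 = 328$)
$r{\left(Q \right)} = \frac{328 + Q}{2 Q}$ ($r{\left(Q \right)} = \frac{Q + 328}{Q + Q} = \frac{328 + Q}{2 Q}$)
$r{\left(q \right)} + 45314 = \frac{328 - 37}{2 \left(-37\right)} + 45314 = \frac{1}{2} \left(- \frac{1}{37}\right) 291 + 45314 = - \frac{291}{74} + 45314 = \frac{3352945}{74}$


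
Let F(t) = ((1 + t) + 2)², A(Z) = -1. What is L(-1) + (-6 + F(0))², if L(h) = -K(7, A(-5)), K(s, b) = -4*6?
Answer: 33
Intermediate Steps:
K(s, b) = -24
F(t) = (3 + t)²
L(h) = 24 (L(h) = -1*(-24) = 24)
L(-1) + (-6 + F(0))² = 24 + (-6 + (3 + 0)²)² = 24 + (-6 + 3²)² = 24 + (-6 + 9)² = 24 + 3² = 24 + 9 = 33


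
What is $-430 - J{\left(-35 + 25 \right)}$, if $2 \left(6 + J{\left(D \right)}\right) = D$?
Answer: $-419$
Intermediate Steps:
$J{\left(D \right)} = -6 + \frac{D}{2}$
$-430 - J{\left(-35 + 25 \right)} = -430 - \left(-6 + \frac{-35 + 25}{2}\right) = -430 - \left(-6 + \frac{1}{2} \left(-10\right)\right) = -430 - \left(-6 - 5\right) = -430 - -11 = -430 + 11 = -419$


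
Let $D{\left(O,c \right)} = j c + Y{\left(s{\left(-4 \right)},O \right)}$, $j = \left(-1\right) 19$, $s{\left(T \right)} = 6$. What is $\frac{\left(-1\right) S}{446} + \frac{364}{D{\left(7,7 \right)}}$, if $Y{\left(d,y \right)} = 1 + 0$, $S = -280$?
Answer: $- \frac{15673}{7359} \approx -2.1298$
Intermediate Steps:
$Y{\left(d,y \right)} = 1$
$j = -19$
$D{\left(O,c \right)} = 1 - 19 c$ ($D{\left(O,c \right)} = - 19 c + 1 = 1 - 19 c$)
$\frac{\left(-1\right) S}{446} + \frac{364}{D{\left(7,7 \right)}} = \frac{\left(-1\right) \left(-280\right)}{446} + \frac{364}{1 - 133} = 280 \cdot \frac{1}{446} + \frac{364}{1 - 133} = \frac{140}{223} + \frac{364}{-132} = \frac{140}{223} + 364 \left(- \frac{1}{132}\right) = \frac{140}{223} - \frac{91}{33} = - \frac{15673}{7359}$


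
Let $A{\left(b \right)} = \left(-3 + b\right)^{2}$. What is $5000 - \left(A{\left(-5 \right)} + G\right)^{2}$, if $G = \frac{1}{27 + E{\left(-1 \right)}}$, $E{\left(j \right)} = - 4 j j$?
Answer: $\frac{475271}{529} \approx 898.43$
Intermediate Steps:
$E{\left(j \right)} = - 4 j^{2}$
$G = \frac{1}{23}$ ($G = \frac{1}{27 - 4 \left(-1\right)^{2}} = \frac{1}{27 - 4} = \frac{1}{23} \approx 0.043478$)
$5000 - \left(A{\left(-5 \right)} + G\right)^{2} = 5000 - \left(\left(-3 - 5\right)^{2} + \frac{1}{23}\right)^{2} = 5000 - \left(\left(-8\right)^{2} + \frac{1}{23}\right)^{2} = 5000 - \left(64 + \frac{1}{23}\right)^{2} = 5000 - \left(\frac{1473}{23}\right)^{2} = 5000 - \frac{2169729}{529} = \frac{475271}{529}$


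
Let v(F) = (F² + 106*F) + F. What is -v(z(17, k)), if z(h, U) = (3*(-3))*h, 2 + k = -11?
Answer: -7038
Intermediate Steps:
k = -13 (k = -2 - 11 = -13)
z(h, U) = -9*h
v(F) = F² + 107*F
-v(z(17, k)) = -(-9*17)*(107 - 9*17) = -(-153)*(107 - 153) = -(-153)*(-46) = -1*7038 = -7038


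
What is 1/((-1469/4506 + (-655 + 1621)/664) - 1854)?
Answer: -747996/1385940239 ≈ -0.00053970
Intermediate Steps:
1/((-1469/4506 + (-655 + 1621)/664) - 1854) = 1/((-1469*1/4506 + 966*(1/664)) - 1854) = 1/((-1469/4506 + 483/332) - 1854) = 1/(844345/747996 - 1854) = 1/(-1385940239/747996) = -747996/1385940239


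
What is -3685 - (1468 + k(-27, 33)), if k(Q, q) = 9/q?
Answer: -56686/11 ≈ -5153.3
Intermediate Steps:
-3685 - (1468 + k(-27, 33)) = -3685 - (1468 + 9/33) = -3685 - (1468 + 9*(1/33)) = -3685 - (1468 + 3/11) = -3685 - 1*16151/11 = -3685 - 16151/11 = -56686/11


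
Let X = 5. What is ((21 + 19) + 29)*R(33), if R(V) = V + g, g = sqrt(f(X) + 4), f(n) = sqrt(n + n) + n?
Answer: 2277 + 69*sqrt(9 + sqrt(10)) ≈ 2517.6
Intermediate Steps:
f(n) = n + sqrt(2)*sqrt(n) (f(n) = sqrt(2*n) + n = sqrt(2)*sqrt(n) + n = n + sqrt(2)*sqrt(n))
g = sqrt(9 + sqrt(10)) (g = sqrt((5 + sqrt(2)*sqrt(5)) + 4) = sqrt((5 + sqrt(10)) + 4) = sqrt(9 + sqrt(10)) ≈ 3.4874)
R(V) = V + sqrt(9 + sqrt(10))
((21 + 19) + 29)*R(33) = ((21 + 19) + 29)*(33 + sqrt(9 + sqrt(10))) = (40 + 29)*(33 + sqrt(9 + sqrt(10))) = 69*(33 + sqrt(9 + sqrt(10))) = 2277 + 69*sqrt(9 + sqrt(10))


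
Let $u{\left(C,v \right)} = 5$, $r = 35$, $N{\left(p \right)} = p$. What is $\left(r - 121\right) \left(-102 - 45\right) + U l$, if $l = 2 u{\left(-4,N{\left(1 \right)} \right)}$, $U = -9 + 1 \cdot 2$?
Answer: $12572$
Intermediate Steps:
$U = -7$ ($U = -9 + 2 = -7$)
$l = 10$ ($l = 2 \cdot 5 = 10$)
$\left(r - 121\right) \left(-102 - 45\right) + U l = \left(35 - 121\right) \left(-102 - 45\right) - 70 = \left(-86\right) \left(-147\right) - 70 = 12642 - 70 = 12572$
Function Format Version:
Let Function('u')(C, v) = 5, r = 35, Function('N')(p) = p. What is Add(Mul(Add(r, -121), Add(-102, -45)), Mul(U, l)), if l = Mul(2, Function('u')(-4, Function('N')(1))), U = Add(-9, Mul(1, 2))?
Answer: 12572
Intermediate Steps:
U = -7 (U = Add(-9, 2) = -7)
l = 10 (l = Mul(2, 5) = 10)
Add(Mul(Add(r, -121), Add(-102, -45)), Mul(U, l)) = Add(Mul(Add(35, -121), Add(-102, -45)), Mul(-7, 10)) = Add(Mul(-86, -147), -70) = Add(12642, -70) = 12572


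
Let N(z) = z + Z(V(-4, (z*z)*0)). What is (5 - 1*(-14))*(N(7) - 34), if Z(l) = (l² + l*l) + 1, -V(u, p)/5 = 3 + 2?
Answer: 23256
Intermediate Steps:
V(u, p) = -25 (V(u, p) = -5*(3 + 2) = -5*5 = -25)
Z(l) = 1 + 2*l² (Z(l) = (l² + l²) + 1 = 2*l² + 1 = 1 + 2*l²)
N(z) = 1251 + z (N(z) = z + (1 + 2*(-25)²) = z + (1 + 2*625) = z + (1 + 1250) = z + 1251 = 1251 + z)
(5 - 1*(-14))*(N(7) - 34) = (5 - 1*(-14))*((1251 + 7) - 34) = (5 + 14)*(1258 - 34) = 19*1224 = 23256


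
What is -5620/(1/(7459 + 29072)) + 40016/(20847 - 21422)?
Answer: -118049966516/575 ≈ -2.0530e+8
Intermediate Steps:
-5620/(1/(7459 + 29072)) + 40016/(20847 - 21422) = -5620/(1/36531) + 40016/(-575) = -5620/1/36531 + 40016*(-1/575) = -5620*36531 - 40016/575 = -205304220 - 40016/575 = -118049966516/575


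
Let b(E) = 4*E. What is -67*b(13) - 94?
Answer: -3578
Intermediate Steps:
-67*b(13) - 94 = -268*13 - 94 = -67*52 - 94 = -3484 - 94 = -3578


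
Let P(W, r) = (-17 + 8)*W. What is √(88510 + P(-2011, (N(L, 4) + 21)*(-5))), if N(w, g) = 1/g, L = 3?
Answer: √106609 ≈ 326.51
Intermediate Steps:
P(W, r) = -9*W
√(88510 + P(-2011, (N(L, 4) + 21)*(-5))) = √(88510 - 9*(-2011)) = √(88510 + 18099) = √106609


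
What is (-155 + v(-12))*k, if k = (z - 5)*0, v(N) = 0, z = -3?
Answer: 0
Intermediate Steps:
k = 0 (k = (-3 - 5)*0 = -8*0 = 0)
(-155 + v(-12))*k = (-155 + 0)*0 = -155*0 = 0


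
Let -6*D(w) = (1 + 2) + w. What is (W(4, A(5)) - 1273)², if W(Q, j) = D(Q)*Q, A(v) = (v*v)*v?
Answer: 14691889/9 ≈ 1.6324e+6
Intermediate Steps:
D(w) = -½ - w/6 (D(w) = -((1 + 2) + w)/6 = -(3 + w)/6 = -½ - w/6)
A(v) = v³ (A(v) = v²*v = v³)
W(Q, j) = Q*(-½ - Q/6) (W(Q, j) = (-½ - Q/6)*Q = Q*(-½ - Q/6))
(W(4, A(5)) - 1273)² = (-⅙*4*(3 + 4) - 1273)² = (-⅙*4*7 - 1273)² = (-14/3 - 1273)² = (-3833/3)² = 14691889/9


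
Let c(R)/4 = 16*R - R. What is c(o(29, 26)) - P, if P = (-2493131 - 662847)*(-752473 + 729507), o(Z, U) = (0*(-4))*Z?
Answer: -72480190748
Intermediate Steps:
o(Z, U) = 0 (o(Z, U) = 0*Z = 0)
c(R) = 60*R (c(R) = 4*(16*R - R) = 4*(15*R) = 60*R)
P = 72480190748 (P = -3155978*(-22966) = 72480190748)
c(o(29, 26)) - P = 60*0 - 1*72480190748 = 0 - 72480190748 = -72480190748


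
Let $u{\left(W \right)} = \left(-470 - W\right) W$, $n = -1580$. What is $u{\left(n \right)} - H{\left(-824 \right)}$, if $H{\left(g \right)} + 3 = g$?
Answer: $-1752973$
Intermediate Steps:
$H{\left(g \right)} = -3 + g$
$u{\left(W \right)} = W \left(-470 - W\right)$
$u{\left(n \right)} - H{\left(-824 \right)} = \left(-1\right) \left(-1580\right) \left(470 - 1580\right) - \left(-3 - 824\right) = \left(-1\right) \left(-1580\right) \left(-1110\right) - -827 = -1753800 + 827 = -1752973$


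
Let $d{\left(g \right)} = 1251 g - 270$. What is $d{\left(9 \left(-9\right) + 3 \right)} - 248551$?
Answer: $-346399$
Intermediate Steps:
$d{\left(g \right)} = -270 + 1251 g$
$d{\left(9 \left(-9\right) + 3 \right)} - 248551 = \left(-270 + 1251 \left(9 \left(-9\right) + 3\right)\right) - 248551 = \left(-270 + 1251 \left(-81 + 3\right)\right) - 248551 = \left(-270 + 1251 \left(-78\right)\right) - 248551 = \left(-270 - 97578\right) - 248551 = -97848 - 248551 = -346399$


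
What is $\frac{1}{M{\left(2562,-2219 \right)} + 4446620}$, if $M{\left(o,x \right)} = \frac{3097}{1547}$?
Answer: $\frac{1547}{6878924237} \approx 2.2489 \cdot 10^{-7}$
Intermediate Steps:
$M{\left(o,x \right)} = \frac{3097}{1547}$ ($M{\left(o,x \right)} = 3097 \cdot \frac{1}{1547} = \frac{3097}{1547}$)
$\frac{1}{M{\left(2562,-2219 \right)} + 4446620} = \frac{1}{\frac{3097}{1547} + 4446620} = \frac{1}{\frac{6878924237}{1547}} = \frac{1547}{6878924237}$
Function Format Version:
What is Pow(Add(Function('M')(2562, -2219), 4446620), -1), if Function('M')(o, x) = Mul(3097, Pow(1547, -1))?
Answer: Rational(1547, 6878924237) ≈ 2.2489e-7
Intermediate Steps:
Function('M')(o, x) = Rational(3097, 1547) (Function('M')(o, x) = Mul(3097, Rational(1, 1547)) = Rational(3097, 1547))
Pow(Add(Function('M')(2562, -2219), 4446620), -1) = Pow(Add(Rational(3097, 1547), 4446620), -1) = Pow(Rational(6878924237, 1547), -1) = Rational(1547, 6878924237)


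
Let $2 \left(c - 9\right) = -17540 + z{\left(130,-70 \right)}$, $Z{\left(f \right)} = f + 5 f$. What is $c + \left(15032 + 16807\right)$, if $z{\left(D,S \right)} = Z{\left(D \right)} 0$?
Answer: $23078$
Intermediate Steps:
$Z{\left(f \right)} = 6 f$
$z{\left(D,S \right)} = 0$ ($z{\left(D,S \right)} = 6 D 0 = 0$)
$c = -8761$ ($c = 9 + \frac{-17540 + 0}{2} = 9 + \frac{1}{2} \left(-17540\right) = 9 - 8770 = -8761$)
$c + \left(15032 + 16807\right) = -8761 + \left(15032 + 16807\right) = -8761 + 31839 = 23078$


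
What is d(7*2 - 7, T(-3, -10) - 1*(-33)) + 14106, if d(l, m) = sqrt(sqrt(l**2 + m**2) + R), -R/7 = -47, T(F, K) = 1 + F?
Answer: 14106 + sqrt(329 + sqrt(1010)) ≈ 14125.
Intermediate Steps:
R = 329 (R = -7*(-47) = 329)
d(l, m) = sqrt(329 + sqrt(l**2 + m**2)) (d(l, m) = sqrt(sqrt(l**2 + m**2) + 329) = sqrt(329 + sqrt(l**2 + m**2)))
d(7*2 - 7, T(-3, -10) - 1*(-33)) + 14106 = sqrt(329 + sqrt((7*2 - 7)**2 + ((1 - 3) - 1*(-33))**2)) + 14106 = sqrt(329 + sqrt((14 - 7)**2 + (-2 + 33)**2)) + 14106 = sqrt(329 + sqrt(7**2 + 31**2)) + 14106 = sqrt(329 + sqrt(49 + 961)) + 14106 = sqrt(329 + sqrt(1010)) + 14106 = 14106 + sqrt(329 + sqrt(1010))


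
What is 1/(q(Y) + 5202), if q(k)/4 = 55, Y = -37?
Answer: 1/5422 ≈ 0.00018443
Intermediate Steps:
q(k) = 220 (q(k) = 4*55 = 220)
1/(q(Y) + 5202) = 1/(220 + 5202) = 1/5422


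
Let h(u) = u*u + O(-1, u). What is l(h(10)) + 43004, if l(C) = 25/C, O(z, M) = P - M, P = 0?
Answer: 774077/18 ≈ 43004.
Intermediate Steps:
O(z, M) = -M (O(z, M) = 0 - M = -M)
h(u) = u² - u (h(u) = u*u - u = u² - u)
l(h(10)) + 43004 = 25/((10*(-1 + 10))) + 43004 = 25/((10*9)) + 43004 = 25/90 + 43004 = 25*(1/90) + 43004 = 5/18 + 43004 = 774077/18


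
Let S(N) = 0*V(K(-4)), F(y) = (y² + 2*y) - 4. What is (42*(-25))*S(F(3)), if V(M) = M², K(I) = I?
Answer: 0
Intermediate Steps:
F(y) = -4 + y² + 2*y
S(N) = 0 (S(N) = 0*(-4)² = 0*16 = 0)
(42*(-25))*S(F(3)) = (42*(-25))*0 = -1050*0 = 0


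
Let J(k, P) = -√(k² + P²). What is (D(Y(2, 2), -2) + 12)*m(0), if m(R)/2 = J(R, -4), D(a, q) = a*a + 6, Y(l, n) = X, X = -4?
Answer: -272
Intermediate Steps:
Y(l, n) = -4
D(a, q) = 6 + a² (D(a, q) = a² + 6 = 6 + a²)
J(k, P) = -√(P² + k²)
m(R) = -2*√(16 + R²) (m(R) = 2*(-√((-4)² + R²)) = 2*(-√(16 + R²)) = -2*√(16 + R²))
(D(Y(2, 2), -2) + 12)*m(0) = ((6 + (-4)²) + 12)*(-2*√(16 + 0²)) = ((6 + 16) + 12)*(-2*√(16 + 0)) = (22 + 12)*(-2*√16) = 34*(-2*4) = 34*(-8) = -272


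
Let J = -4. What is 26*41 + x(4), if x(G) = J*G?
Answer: 1050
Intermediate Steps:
x(G) = -4*G
26*41 + x(4) = 26*41 - 4*4 = 1066 - 16 = 1050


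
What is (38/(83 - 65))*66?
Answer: 418/3 ≈ 139.33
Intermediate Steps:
(38/(83 - 65))*66 = (38/18)*66 = ((1/18)*38)*66 = (19/9)*66 = 418/3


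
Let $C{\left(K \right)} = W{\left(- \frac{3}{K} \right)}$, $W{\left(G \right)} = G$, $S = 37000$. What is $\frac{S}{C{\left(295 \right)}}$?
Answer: $- \frac{10915000}{3} \approx -3.6383 \cdot 10^{6}$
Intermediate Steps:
$C{\left(K \right)} = - \frac{3}{K}$
$\frac{S}{C{\left(295 \right)}} = \frac{37000}{\left(-3\right) \frac{1}{295}} = \frac{37000}{- \frac{3}{295}} = 37000 \left(- \frac{295}{3}\right) = - \frac{10915000}{3}$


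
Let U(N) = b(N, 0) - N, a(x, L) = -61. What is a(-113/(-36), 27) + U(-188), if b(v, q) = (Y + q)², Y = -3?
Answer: 136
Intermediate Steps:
b(v, q) = (-3 + q)²
U(N) = 9 - N (U(N) = (-3 + 0)² - N = (-3)² - N = 9 - N)
a(-113/(-36), 27) + U(-188) = -61 + (9 - 1*(-188)) = -61 + (9 + 188) = -61 + 197 = 136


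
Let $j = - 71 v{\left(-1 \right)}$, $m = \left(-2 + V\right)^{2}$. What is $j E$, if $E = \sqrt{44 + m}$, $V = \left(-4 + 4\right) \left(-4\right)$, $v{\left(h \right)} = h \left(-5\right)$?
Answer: $- 1420 \sqrt{3} \approx -2459.5$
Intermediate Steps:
$v{\left(h \right)} = - 5 h$
$V = 0$ ($V = 0 \left(-4\right) = 0$)
$m = 4$ ($m = \left(-2 + 0\right)^{2} = \left(-2\right)^{2} = 4$)
$j = -355$ ($j = - 71 \left(\left(-5\right) \left(-1\right)\right) = \left(-71\right) 5 = -355$)
$E = 4 \sqrt{3}$ ($E = \sqrt{44 + 4} = \sqrt{48} = 4 \sqrt{3} \approx 6.9282$)
$j E = - 355 \cdot 4 \sqrt{3} = - 1420 \sqrt{3}$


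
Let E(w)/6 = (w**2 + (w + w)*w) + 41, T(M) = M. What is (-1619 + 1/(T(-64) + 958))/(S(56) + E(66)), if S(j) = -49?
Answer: -289477/14054574 ≈ -0.020597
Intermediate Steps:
E(w) = 246 + 18*w**2 (E(w) = 6*((w**2 + (w + w)*w) + 41) = 6*((w**2 + (2*w)*w) + 41) = 6*((w**2 + 2*w**2) + 41) = 6*(3*w**2 + 41) = 6*(41 + 3*w**2) = 246 + 18*w**2)
(-1619 + 1/(T(-64) + 958))/(S(56) + E(66)) = (-1619 + 1/(-64 + 958))/(-49 + (246 + 18*66**2)) = (-1619 + 1/894)/(-49 + (246 + 18*4356)) = (-1619 + 1/894)/(-49 + (246 + 78408)) = -1447385/(894*(-49 + 78654)) = -1447385/894/78605 = -1447385/894*1/78605 = -289477/14054574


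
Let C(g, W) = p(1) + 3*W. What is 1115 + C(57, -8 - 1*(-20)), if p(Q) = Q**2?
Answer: 1152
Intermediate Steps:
C(g, W) = 1 + 3*W (C(g, W) = 1**2 + 3*W = 1 + 3*W)
1115 + C(57, -8 - 1*(-20)) = 1115 + (1 + 3*(-8 - 1*(-20))) = 1115 + (1 + 3*(-8 + 20)) = 1115 + (1 + 3*12) = 1115 + (1 + 36) = 1115 + 37 = 1152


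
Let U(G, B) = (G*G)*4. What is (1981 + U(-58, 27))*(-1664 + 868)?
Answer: -12287852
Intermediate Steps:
U(G, B) = 4*G**2 (U(G, B) = G**2*4 = 4*G**2)
(1981 + U(-58, 27))*(-1664 + 868) = (1981 + 4*(-58)**2)*(-1664 + 868) = (1981 + 4*3364)*(-796) = (1981 + 13456)*(-796) = 15437*(-796) = -12287852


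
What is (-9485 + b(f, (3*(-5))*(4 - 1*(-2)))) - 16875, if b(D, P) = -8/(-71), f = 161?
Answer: -1871552/71 ≈ -26360.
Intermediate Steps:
b(D, P) = 8/71 (b(D, P) = -8*(-1/71) = 8/71)
(-9485 + b(f, (3*(-5))*(4 - 1*(-2)))) - 16875 = (-9485 + 8/71) - 16875 = -673427/71 - 16875 = -1871552/71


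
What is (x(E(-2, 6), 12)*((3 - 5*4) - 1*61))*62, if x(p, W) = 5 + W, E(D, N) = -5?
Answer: -82212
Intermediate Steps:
(x(E(-2, 6), 12)*((3 - 5*4) - 1*61))*62 = ((5 + 12)*((3 - 5*4) - 1*61))*62 = (17*((3 - 20) - 61))*62 = (17*(-17 - 61))*62 = (17*(-78))*62 = -1326*62 = -82212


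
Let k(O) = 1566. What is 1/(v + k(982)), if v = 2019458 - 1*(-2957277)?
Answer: 1/4978301 ≈ 2.0087e-7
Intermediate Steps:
v = 4976735 (v = 2019458 + 2957277 = 4976735)
1/(v + k(982)) = 1/(4976735 + 1566) = 1/4978301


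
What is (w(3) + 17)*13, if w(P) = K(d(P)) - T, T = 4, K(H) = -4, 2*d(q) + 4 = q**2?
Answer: 117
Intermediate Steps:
d(q) = -2 + q**2/2
w(P) = -8 (w(P) = -4 - 1*4 = -4 - 4 = -8)
(w(3) + 17)*13 = (-8 + 17)*13 = 9*13 = 117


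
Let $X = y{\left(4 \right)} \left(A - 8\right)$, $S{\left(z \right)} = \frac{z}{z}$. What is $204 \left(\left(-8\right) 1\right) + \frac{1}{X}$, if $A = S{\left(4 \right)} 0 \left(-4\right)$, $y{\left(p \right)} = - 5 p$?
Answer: $- \frac{261119}{160} \approx -1632.0$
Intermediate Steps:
$S{\left(z \right)} = 1$
$A = 0$ ($A = 1 \cdot 0 \left(-4\right) = 0 \left(-4\right) = 0$)
$X = 160$ ($X = \left(-5\right) 4 \left(0 - 8\right) = \left(-20\right) \left(-8\right) = 160$)
$204 \left(\left(-8\right) 1\right) + \frac{1}{X} = 204 \left(\left(-8\right) 1\right) + \frac{1}{160} = 204 \left(-8\right) + \frac{1}{160} = -1632 + \frac{1}{160} = - \frac{261119}{160}$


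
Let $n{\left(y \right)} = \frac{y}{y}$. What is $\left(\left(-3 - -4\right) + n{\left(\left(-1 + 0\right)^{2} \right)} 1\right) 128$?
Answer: $256$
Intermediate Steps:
$n{\left(y \right)} = 1$
$\left(\left(-3 - -4\right) + n{\left(\left(-1 + 0\right)^{2} \right)} 1\right) 128 = \left(\left(-3 - -4\right) + 1 \cdot 1\right) 128 = \left(\left(-3 + 4\right) + 1\right) 128 = \left(1 + 1\right) 128 = 2 \cdot 128 = 256$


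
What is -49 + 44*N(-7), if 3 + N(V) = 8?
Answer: 171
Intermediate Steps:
N(V) = 5 (N(V) = -3 + 8 = 5)
-49 + 44*N(-7) = -49 + 44*5 = -49 + 220 = 171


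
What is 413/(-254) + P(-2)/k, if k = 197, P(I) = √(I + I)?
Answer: -413/254 + 2*I/197 ≈ -1.626 + 0.010152*I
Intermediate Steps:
P(I) = √2*√I (P(I) = √(2*I) = √2*√I)
413/(-254) + P(-2)/k = 413/(-254) + (√2*√(-2))/197 = 413*(-1/254) + (√2*(I*√2))*(1/197) = -413/254 + (2*I)*(1/197) = -413/254 + 2*I/197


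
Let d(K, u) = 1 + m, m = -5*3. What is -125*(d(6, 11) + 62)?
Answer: -6000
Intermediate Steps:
m = -15
d(K, u) = -14 (d(K, u) = 1 - 15 = -14)
-125*(d(6, 11) + 62) = -125*(-14 + 62) = -125*48 = -6000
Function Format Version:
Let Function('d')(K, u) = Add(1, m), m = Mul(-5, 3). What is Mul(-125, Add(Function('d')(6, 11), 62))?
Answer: -6000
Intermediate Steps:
m = -15
Function('d')(K, u) = -14 (Function('d')(K, u) = Add(1, -15) = -14)
Mul(-125, Add(Function('d')(6, 11), 62)) = Mul(-125, Add(-14, 62)) = Mul(-125, 48) = -6000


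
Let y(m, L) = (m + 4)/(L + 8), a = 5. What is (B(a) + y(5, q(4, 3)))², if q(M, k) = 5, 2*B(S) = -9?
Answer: 9801/676 ≈ 14.499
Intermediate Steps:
B(S) = -9/2 (B(S) = (½)*(-9) = -9/2)
y(m, L) = (4 + m)/(8 + L)
(B(a) + y(5, q(4, 3)))² = (-9/2 + (4 + 5)/(8 + 5))² = (-9/2 + 9/13)² = (-99/26)² = 9801/676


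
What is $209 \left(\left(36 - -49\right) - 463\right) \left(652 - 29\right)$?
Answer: $-49218246$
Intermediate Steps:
$209 \left(\left(36 - -49\right) - 463\right) \left(652 - 29\right) = 209 \left(\left(36 + 49\right) - 463\right) 623 = 209 \left(85 - 463\right) 623 = 209 \left(\left(-378\right) 623\right) = 209 \left(-235494\right) = -49218246$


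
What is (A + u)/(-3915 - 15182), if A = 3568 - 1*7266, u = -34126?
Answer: 37824/19097 ≈ 1.9806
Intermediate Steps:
A = -3698 (A = 3568 - 7266 = -3698)
(A + u)/(-3915 - 15182) = (-3698 - 34126)/(-3915 - 15182) = -37824/(-19097) = -37824*(-1/19097) = 37824/19097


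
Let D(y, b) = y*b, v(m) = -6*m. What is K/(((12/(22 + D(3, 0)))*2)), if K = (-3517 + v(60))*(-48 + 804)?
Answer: -2686761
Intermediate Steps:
D(y, b) = b*y
K = -2931012 (K = (-3517 - 6*60)*(-48 + 804) = (-3517 - 360)*756 = -3877*756 = -2931012)
K/(((12/(22 + D(3, 0)))*2)) = -2931012/((12/(22 + 0*3))*2) = -2931012/((12/(22 + 0))*2) = -2931012/((12/22)*2) = -2931012/(((1/22)*12)*2) = -2931012/((6/11)*2) = -2931012/12/11 = -2931012*11/12 = -2686761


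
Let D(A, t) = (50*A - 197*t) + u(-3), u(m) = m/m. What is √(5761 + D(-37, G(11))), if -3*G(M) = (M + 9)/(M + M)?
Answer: 71*√858/33 ≈ 63.021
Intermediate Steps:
G(M) = -(9 + M)/(6*M) (G(M) = -(M + 9)/(3*(M + M)) = -(9 + M)/(3*(2*M)) = -(9 + M)*1/(2*M)/3 = -(9 + M)/(6*M))
u(m) = 1
D(A, t) = 1 - 197*t + 50*A (D(A, t) = (50*A - 197*t) + 1 = (-197*t + 50*A) + 1 = 1 - 197*t + 50*A)
√(5761 + D(-37, G(11))) = √(5761 + (1 - 197*(-9 - 1*11)/(6*11) + 50*(-37))) = √(5761 + (1 - 197*(-9 - 11)/(6*11) - 1850)) = √(5761 + (1 - 197*(-20)/(6*11) - 1850)) = √(5761 + (1 - 197*(-10/33) - 1850)) = √(5761 + (1 + 1970/33 - 1850)) = √(5761 - 59047/33) = √(131066/33) = 71*√858/33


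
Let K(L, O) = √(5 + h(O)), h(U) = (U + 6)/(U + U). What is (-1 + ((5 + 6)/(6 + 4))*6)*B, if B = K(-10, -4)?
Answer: 14*√19/5 ≈ 12.205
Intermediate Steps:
h(U) = (6 + U)/(2*U) (h(U) = (6 + U)/((2*U)) = (6 + U)*(1/(2*U)) = (6 + U)/(2*U))
K(L, O) = √(5 + (6 + O)/(2*O))
B = √19/2 (B = √(22 + 12/(-4))/2 = √(22 + 12*(-¼))/2 = √(22 - 3)/2 = √19/2 ≈ 2.1795)
(-1 + ((5 + 6)/(6 + 4))*6)*B = (-1 + ((5 + 6)/(6 + 4))*6)*(√19/2) = (-1 + (11/10)*6)*(√19/2) = (-1 + 33/5)*(√19/2) = 28*(√19/2)/5 = 14*√19/5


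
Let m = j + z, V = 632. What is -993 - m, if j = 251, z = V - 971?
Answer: -905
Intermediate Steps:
z = -339 (z = 632 - 971 = -339)
m = -88 (m = 251 - 339 = -88)
-993 - m = -993 - 1*(-88) = -993 + 88 = -905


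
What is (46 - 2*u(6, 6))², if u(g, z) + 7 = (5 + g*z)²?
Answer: 10903204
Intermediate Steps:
u(g, z) = -7 + (5 + g*z)²
(46 - 2*u(6, 6))² = (46 - 2*(-7 + (5 + 6*6)²))² = (46 - 2*(-7 + (5 + 36)²))² = (46 - 2*(-7 + 41²))² = (46 - 2*(-7 + 1681))² = (46 - 2*1674)² = (46 - 3348)² = (-3302)² = 10903204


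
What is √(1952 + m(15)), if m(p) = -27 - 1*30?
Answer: √1895 ≈ 43.532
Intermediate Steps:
m(p) = -57 (m(p) = -27 - 30 = -57)
√(1952 + m(15)) = √(1952 - 57) = √1895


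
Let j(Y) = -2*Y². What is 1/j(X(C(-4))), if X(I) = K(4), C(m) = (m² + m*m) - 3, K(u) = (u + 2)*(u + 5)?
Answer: -1/5832 ≈ -0.00017147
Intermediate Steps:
K(u) = (2 + u)*(5 + u)
C(m) = -3 + 2*m² (C(m) = (m² + m²) - 3 = 2*m² - 3 = -3 + 2*m²)
X(I) = 54 (X(I) = 10 + 4² + 7*4 = 10 + 16 + 28 = 54)
1/j(X(C(-4))) = 1/(-2*54²) = 1/(-2*2916) = 1/(-5832) = -1/5832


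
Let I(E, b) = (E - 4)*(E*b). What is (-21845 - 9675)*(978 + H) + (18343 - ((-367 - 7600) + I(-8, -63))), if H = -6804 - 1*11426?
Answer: 543815398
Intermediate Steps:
I(E, b) = E*b*(-4 + E) (I(E, b) = (-4 + E)*(E*b) = E*b*(-4 + E))
H = -18230 (H = -6804 - 11426 = -18230)
(-21845 - 9675)*(978 + H) + (18343 - ((-367 - 7600) + I(-8, -63))) = (-21845 - 9675)*(978 - 18230) + (18343 - ((-367 - 7600) - 8*(-63)*(-4 - 8))) = -31520*(-17252) + (18343 - (-7967 - 8*(-63)*(-12))) = 543783040 + (18343 - (-7967 - 6048)) = 543783040 + (18343 - 1*(-14015)) = 543783040 + (18343 + 14015) = 543783040 + 32358 = 543815398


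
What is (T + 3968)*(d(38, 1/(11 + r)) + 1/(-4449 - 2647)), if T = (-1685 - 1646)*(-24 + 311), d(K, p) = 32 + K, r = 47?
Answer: -472890892851/7096 ≈ -6.6642e+7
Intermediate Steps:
T = -955997 (T = -3331*287 = -955997)
(T + 3968)*(d(38, 1/(11 + r)) + 1/(-4449 - 2647)) = (-955997 + 3968)*((32 + 38) + 1/(-4449 - 2647)) = -952029*(70 + 1/(-7096)) = -952029*(70 - 1/7096) = -952029*496719/7096 = -472890892851/7096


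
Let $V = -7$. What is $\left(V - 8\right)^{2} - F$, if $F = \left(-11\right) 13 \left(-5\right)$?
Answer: $-490$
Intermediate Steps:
$F = 715$ ($F = \left(-143\right) \left(-5\right) = 715$)
$\left(V - 8\right)^{2} - F = \left(-7 - 8\right)^{2} - 715 = \left(-15\right)^{2} - 715 = 225 - 715 = -490$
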